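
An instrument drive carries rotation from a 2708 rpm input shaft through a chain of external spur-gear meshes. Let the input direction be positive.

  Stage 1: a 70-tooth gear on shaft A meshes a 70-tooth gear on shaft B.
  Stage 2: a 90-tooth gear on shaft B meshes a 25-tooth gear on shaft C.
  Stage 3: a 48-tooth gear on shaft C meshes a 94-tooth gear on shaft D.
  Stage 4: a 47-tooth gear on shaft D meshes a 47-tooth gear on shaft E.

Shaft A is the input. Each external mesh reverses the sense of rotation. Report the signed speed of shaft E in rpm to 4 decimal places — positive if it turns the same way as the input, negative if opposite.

+4978.1106 rpm (same as input, |ω| = 4978.1106 rpm)

Stage 1 [70T→70T]: ω = 2708.0000×70/70 = 2708.0000 rpm, dir flips to −; running = −2708.0000
Stage 2 [90T→25T]: ω = 2708.0000×90/25 = 9748.8000 rpm, dir flips to +; running = +9748.8000
Stage 3 [48T→94T]: ω = 9748.8000×48/94 = 4978.1106 rpm, dir flips to −; running = −4978.1106
Stage 4 [47T→47T]: ω = 4978.1106×47/47 = 4978.1106 rpm, dir flips to +; running = +4978.1106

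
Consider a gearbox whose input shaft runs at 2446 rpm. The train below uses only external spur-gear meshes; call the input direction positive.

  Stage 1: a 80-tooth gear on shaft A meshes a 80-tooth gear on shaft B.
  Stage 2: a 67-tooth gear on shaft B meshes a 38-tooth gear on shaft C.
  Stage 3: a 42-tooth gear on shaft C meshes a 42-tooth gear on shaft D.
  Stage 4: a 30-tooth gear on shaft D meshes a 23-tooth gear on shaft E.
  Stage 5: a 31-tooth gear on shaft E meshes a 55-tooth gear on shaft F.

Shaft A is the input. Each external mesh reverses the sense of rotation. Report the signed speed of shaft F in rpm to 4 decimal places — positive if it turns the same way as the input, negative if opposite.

Stage 1 [80T→80T]: ω = 2446.0000×80/80 = 2446.0000 rpm, dir flips to −; running = −2446.0000
Stage 2 [67T→38T]: ω = 2446.0000×67/38 = 4312.6842 rpm, dir flips to +; running = +4312.6842
Stage 3 [42T→42T]: ω = 4312.6842×42/42 = 4312.6842 rpm, dir flips to −; running = −4312.6842
Stage 4 [30T→23T]: ω = 4312.6842×30/23 = 5625.2403 rpm, dir flips to +; running = +5625.2403
Stage 5 [31T→55T]: ω = 5625.2403×31/55 = 3170.5900 rpm, dir flips to −; running = −3170.5900

-3170.5900 rpm (opposite to input, |ω| = 3170.5900 rpm)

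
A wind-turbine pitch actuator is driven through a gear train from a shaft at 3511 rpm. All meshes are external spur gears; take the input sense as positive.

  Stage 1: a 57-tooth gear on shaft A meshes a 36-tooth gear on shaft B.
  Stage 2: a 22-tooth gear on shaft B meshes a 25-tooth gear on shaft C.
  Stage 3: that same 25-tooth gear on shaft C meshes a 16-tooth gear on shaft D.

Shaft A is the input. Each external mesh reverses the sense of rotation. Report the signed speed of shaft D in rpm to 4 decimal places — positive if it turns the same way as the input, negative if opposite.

-7643.7396 rpm (opposite to input, |ω| = 7643.7396 rpm)

Stage 1 [57T→36T]: ω = 3511.0000×57/36 = 5559.0833 rpm, dir flips to −; running = −5559.0833
Stage 2 [22T→25T]: ω = 5559.0833×22/25 = 4891.9933 rpm, dir flips to +; running = +4891.9933
Stage 3 [25T→16T]: ω = 4891.9933×25/16 = 7643.7396 rpm, dir flips to −; running = −7643.7396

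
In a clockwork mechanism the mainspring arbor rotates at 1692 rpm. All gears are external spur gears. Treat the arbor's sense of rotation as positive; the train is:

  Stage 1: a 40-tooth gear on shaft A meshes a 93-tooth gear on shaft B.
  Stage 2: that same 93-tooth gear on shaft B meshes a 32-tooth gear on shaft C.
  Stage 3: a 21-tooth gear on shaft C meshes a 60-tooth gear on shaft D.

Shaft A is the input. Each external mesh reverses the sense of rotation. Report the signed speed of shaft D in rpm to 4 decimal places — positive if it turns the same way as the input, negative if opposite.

-740.2500 rpm (opposite to input, |ω| = 740.2500 rpm)

Stage 1 [40T→93T]: ω = 1692.0000×40/93 = 727.7419 rpm, dir flips to −; running = −727.7419
Stage 2 [93T→32T]: ω = 727.7419×93/32 = 2115.0000 rpm, dir flips to +; running = +2115.0000
Stage 3 [21T→60T]: ω = 2115.0000×21/60 = 740.2500 rpm, dir flips to −; running = −740.2500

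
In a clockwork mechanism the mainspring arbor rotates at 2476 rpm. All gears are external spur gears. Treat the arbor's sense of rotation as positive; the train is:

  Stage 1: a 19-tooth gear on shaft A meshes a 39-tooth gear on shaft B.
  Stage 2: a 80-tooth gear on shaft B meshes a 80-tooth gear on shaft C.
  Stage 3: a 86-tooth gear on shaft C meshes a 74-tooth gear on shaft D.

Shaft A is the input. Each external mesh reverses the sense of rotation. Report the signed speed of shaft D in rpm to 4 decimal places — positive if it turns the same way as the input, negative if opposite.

Stage 1 [19T→39T]: ω = 2476.0000×19/39 = 1206.2564 rpm, dir flips to −; running = −1206.2564
Stage 2 [80T→80T]: ω = 1206.2564×80/80 = 1206.2564 rpm, dir flips to +; running = +1206.2564
Stage 3 [86T→74T]: ω = 1206.2564×86/74 = 1401.8656 rpm, dir flips to −; running = −1401.8656

-1401.8656 rpm (opposite to input, |ω| = 1401.8656 rpm)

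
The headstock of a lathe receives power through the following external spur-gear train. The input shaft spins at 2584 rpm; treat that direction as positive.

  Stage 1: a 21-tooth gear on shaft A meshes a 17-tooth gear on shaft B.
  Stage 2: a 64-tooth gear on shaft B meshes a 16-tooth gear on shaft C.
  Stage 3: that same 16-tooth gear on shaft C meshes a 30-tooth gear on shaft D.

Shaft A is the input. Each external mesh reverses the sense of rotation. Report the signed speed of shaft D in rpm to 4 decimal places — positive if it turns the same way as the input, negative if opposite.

-6809.6000 rpm (opposite to input, |ω| = 6809.6000 rpm)

Stage 1 [21T→17T]: ω = 2584.0000×21/17 = 3192.0000 rpm, dir flips to −; running = −3192.0000
Stage 2 [64T→16T]: ω = 3192.0000×64/16 = 12768.0000 rpm, dir flips to +; running = +12768.0000
Stage 3 [16T→30T]: ω = 12768.0000×16/30 = 6809.6000 rpm, dir flips to −; running = −6809.6000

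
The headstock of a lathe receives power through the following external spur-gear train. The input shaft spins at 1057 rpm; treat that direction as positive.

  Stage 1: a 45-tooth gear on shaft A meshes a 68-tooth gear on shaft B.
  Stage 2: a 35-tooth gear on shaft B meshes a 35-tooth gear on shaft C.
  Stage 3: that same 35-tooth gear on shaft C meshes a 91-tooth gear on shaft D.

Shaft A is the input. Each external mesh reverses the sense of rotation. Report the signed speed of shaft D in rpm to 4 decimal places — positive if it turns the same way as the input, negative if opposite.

Stage 1 [45T→68T]: ω = 1057.0000×45/68 = 699.4853 rpm, dir flips to −; running = −699.4853
Stage 2 [35T→35T]: ω = 699.4853×35/35 = 699.4853 rpm, dir flips to +; running = +699.4853
Stage 3 [35T→91T]: ω = 699.4853×35/91 = 269.0328 rpm, dir flips to −; running = −269.0328

-269.0328 rpm (opposite to input, |ω| = 269.0328 rpm)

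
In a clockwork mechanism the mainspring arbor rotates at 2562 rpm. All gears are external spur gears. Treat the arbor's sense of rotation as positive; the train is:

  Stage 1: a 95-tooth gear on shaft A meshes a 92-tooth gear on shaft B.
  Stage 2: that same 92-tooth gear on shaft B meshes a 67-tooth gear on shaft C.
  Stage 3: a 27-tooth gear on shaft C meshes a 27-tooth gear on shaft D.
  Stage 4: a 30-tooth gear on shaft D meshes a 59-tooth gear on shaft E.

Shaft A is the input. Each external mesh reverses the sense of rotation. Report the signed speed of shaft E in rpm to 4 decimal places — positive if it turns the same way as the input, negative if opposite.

+1847.1288 rpm (same as input, |ω| = 1847.1288 rpm)

Stage 1 [95T→92T]: ω = 2562.0000×95/92 = 2645.5435 rpm, dir flips to −; running = −2645.5435
Stage 2 [92T→67T]: ω = 2645.5435×92/67 = 3632.6866 rpm, dir flips to +; running = +3632.6866
Stage 3 [27T→27T]: ω = 3632.6866×27/27 = 3632.6866 rpm, dir flips to −; running = −3632.6866
Stage 4 [30T→59T]: ω = 3632.6866×30/59 = 1847.1288 rpm, dir flips to +; running = +1847.1288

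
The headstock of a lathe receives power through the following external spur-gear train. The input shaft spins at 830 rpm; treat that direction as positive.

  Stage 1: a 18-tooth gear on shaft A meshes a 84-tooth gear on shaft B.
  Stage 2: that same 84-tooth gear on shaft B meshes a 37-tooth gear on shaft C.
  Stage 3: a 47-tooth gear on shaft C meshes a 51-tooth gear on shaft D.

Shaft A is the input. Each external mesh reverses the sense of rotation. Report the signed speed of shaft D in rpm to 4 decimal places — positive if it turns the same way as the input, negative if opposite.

Stage 1 [18T→84T]: ω = 830.0000×18/84 = 177.8571 rpm, dir flips to −; running = −177.8571
Stage 2 [84T→37T]: ω = 177.8571×84/37 = 403.7838 rpm, dir flips to +; running = +403.7838
Stage 3 [47T→51T]: ω = 403.7838×47/51 = 372.1145 rpm, dir flips to −; running = −372.1145

-372.1145 rpm (opposite to input, |ω| = 372.1145 rpm)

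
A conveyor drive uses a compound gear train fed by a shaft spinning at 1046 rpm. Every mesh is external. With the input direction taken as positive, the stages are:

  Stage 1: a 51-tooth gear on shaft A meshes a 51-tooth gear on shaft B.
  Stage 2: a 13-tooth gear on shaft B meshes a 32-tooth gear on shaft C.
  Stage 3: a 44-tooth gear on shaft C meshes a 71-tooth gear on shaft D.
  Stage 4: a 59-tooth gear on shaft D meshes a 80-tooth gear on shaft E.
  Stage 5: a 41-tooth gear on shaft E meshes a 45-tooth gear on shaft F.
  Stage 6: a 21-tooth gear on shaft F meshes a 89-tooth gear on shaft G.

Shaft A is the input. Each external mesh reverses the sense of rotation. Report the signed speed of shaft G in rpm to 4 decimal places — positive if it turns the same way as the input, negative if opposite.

+41.7525 rpm (same as input, |ω| = 41.7525 rpm)

Stage 1 [51T→51T]: ω = 1046.0000×51/51 = 1046.0000 rpm, dir flips to −; running = −1046.0000
Stage 2 [13T→32T]: ω = 1046.0000×13/32 = 424.9375 rpm, dir flips to +; running = +424.9375
Stage 3 [44T→71T]: ω = 424.9375×44/71 = 263.3415 rpm, dir flips to −; running = −263.3415
Stage 4 [59T→80T]: ω = 263.3415×59/80 = 194.2144 rpm, dir flips to +; running = +194.2144
Stage 5 [41T→45T]: ω = 194.2144×41/45 = 176.9509 rpm, dir flips to −; running = −176.9509
Stage 6 [21T→89T]: ω = 176.9509×21/89 = 41.7525 rpm, dir flips to +; running = +41.7525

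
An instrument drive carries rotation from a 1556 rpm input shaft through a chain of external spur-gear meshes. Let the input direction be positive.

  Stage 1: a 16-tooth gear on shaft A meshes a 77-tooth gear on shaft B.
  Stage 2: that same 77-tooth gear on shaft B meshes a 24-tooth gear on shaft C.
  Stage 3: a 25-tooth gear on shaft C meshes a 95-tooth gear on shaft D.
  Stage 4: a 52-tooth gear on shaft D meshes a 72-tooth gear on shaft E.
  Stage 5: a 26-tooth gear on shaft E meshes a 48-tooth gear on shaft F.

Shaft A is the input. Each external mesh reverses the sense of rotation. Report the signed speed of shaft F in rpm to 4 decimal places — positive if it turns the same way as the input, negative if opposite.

-106.7917 rpm (opposite to input, |ω| = 106.7917 rpm)

Stage 1 [16T→77T]: ω = 1556.0000×16/77 = 323.3247 rpm, dir flips to −; running = −323.3247
Stage 2 [77T→24T]: ω = 323.3247×77/24 = 1037.3333 rpm, dir flips to +; running = +1037.3333
Stage 3 [25T→95T]: ω = 1037.3333×25/95 = 272.9825 rpm, dir flips to −; running = −272.9825
Stage 4 [52T→72T]: ω = 272.9825×52/72 = 197.1540 rpm, dir flips to +; running = +197.1540
Stage 5 [26T→48T]: ω = 197.1540×26/48 = 106.7917 rpm, dir flips to −; running = −106.7917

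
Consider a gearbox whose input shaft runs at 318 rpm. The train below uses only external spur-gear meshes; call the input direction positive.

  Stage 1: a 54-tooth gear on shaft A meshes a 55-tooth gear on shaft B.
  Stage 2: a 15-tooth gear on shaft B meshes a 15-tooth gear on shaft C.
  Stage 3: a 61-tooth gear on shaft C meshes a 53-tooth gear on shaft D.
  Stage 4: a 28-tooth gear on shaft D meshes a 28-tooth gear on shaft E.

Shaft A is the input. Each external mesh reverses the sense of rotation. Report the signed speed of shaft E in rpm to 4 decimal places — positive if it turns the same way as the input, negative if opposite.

Stage 1 [54T→55T]: ω = 318.0000×54/55 = 312.2182 rpm, dir flips to −; running = −312.2182
Stage 2 [15T→15T]: ω = 312.2182×15/15 = 312.2182 rpm, dir flips to +; running = +312.2182
Stage 3 [61T→53T]: ω = 312.2182×61/53 = 359.3455 rpm, dir flips to −; running = −359.3455
Stage 4 [28T→28T]: ω = 359.3455×28/28 = 359.3455 rpm, dir flips to +; running = +359.3455

+359.3455 rpm (same as input, |ω| = 359.3455 rpm)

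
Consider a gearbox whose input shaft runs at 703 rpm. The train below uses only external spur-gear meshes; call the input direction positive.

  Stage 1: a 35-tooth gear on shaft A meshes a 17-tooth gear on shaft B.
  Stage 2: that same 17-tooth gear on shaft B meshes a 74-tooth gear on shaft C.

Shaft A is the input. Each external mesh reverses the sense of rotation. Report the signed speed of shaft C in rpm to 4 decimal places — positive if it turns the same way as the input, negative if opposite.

+332.5000 rpm (same as input, |ω| = 332.5000 rpm)

Stage 1 [35T→17T]: ω = 703.0000×35/17 = 1447.3529 rpm, dir flips to −; running = −1447.3529
Stage 2 [17T→74T]: ω = 1447.3529×17/74 = 332.5000 rpm, dir flips to +; running = +332.5000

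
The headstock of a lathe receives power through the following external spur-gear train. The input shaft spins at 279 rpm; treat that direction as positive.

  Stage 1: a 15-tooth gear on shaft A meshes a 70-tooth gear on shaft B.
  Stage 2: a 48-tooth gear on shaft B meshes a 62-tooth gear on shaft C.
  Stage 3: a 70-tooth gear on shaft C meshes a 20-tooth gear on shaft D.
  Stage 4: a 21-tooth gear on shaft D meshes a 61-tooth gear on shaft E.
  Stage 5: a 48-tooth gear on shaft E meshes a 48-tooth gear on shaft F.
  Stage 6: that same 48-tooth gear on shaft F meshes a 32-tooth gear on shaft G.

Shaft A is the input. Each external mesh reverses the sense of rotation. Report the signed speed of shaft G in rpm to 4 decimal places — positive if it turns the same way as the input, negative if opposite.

+83.6557 rpm (same as input, |ω| = 83.6557 rpm)

Stage 1 [15T→70T]: ω = 279.0000×15/70 = 59.7857 rpm, dir flips to −; running = −59.7857
Stage 2 [48T→62T]: ω = 59.7857×48/62 = 46.2857 rpm, dir flips to +; running = +46.2857
Stage 3 [70T→20T]: ω = 46.2857×70/20 = 162.0000 rpm, dir flips to −; running = −162.0000
Stage 4 [21T→61T]: ω = 162.0000×21/61 = 55.7705 rpm, dir flips to +; running = +55.7705
Stage 5 [48T→48T]: ω = 55.7705×48/48 = 55.7705 rpm, dir flips to −; running = −55.7705
Stage 6 [48T→32T]: ω = 55.7705×48/32 = 83.6557 rpm, dir flips to +; running = +83.6557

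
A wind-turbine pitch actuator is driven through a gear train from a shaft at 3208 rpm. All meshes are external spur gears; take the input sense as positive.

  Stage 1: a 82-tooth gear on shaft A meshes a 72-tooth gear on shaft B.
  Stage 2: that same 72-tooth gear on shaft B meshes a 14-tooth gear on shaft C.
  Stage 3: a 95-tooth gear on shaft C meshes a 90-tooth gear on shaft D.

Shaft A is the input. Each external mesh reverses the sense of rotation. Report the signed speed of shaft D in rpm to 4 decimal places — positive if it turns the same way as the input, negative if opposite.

Stage 1 [82T→72T]: ω = 3208.0000×82/72 = 3653.5556 rpm, dir flips to −; running = −3653.5556
Stage 2 [72T→14T]: ω = 3653.5556×72/14 = 18789.7143 rpm, dir flips to +; running = +18789.7143
Stage 3 [95T→90T]: ω = 18789.7143×95/90 = 19833.5873 rpm, dir flips to −; running = −19833.5873

-19833.5873 rpm (opposite to input, |ω| = 19833.5873 rpm)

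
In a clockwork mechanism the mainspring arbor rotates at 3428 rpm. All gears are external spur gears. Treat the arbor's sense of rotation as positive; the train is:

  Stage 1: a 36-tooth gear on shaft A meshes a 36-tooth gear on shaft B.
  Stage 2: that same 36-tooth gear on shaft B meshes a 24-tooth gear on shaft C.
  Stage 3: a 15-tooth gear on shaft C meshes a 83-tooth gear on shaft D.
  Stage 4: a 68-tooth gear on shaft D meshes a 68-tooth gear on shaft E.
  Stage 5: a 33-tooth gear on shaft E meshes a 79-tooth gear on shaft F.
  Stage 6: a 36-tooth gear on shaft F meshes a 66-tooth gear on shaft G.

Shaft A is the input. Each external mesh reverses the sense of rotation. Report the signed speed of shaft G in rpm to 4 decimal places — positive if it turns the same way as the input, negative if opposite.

+211.7340 rpm (same as input, |ω| = 211.7340 rpm)

Stage 1 [36T→36T]: ω = 3428.0000×36/36 = 3428.0000 rpm, dir flips to −; running = −3428.0000
Stage 2 [36T→24T]: ω = 3428.0000×36/24 = 5142.0000 rpm, dir flips to +; running = +5142.0000
Stage 3 [15T→83T]: ω = 5142.0000×15/83 = 929.2771 rpm, dir flips to −; running = −929.2771
Stage 4 [68T→68T]: ω = 929.2771×68/68 = 929.2771 rpm, dir flips to +; running = +929.2771
Stage 5 [33T→79T]: ω = 929.2771×33/79 = 388.1790 rpm, dir flips to −; running = −388.1790
Stage 6 [36T→66T]: ω = 388.1790×36/66 = 211.7340 rpm, dir flips to +; running = +211.7340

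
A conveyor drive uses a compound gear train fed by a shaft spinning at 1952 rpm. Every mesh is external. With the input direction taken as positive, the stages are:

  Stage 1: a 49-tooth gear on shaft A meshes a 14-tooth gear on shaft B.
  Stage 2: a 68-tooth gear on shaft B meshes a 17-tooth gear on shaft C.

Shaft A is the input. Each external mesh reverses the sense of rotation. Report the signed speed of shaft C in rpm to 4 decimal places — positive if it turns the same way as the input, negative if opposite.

+27328.0000 rpm (same as input, |ω| = 27328.0000 rpm)

Stage 1 [49T→14T]: ω = 1952.0000×49/14 = 6832.0000 rpm, dir flips to −; running = −6832.0000
Stage 2 [68T→17T]: ω = 6832.0000×68/17 = 27328.0000 rpm, dir flips to +; running = +27328.0000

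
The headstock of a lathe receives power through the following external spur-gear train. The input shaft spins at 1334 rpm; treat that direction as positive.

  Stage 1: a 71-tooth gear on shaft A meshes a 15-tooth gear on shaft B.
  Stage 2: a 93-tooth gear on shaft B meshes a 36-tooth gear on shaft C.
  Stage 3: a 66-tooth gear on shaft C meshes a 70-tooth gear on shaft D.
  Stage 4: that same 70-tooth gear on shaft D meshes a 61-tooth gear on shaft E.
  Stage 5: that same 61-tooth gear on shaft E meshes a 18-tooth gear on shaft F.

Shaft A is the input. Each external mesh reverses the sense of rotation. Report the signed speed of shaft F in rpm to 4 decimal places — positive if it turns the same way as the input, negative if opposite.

-59810.1370 rpm (opposite to input, |ω| = 59810.1370 rpm)

Stage 1 [71T→15T]: ω = 1334.0000×71/15 = 6314.2667 rpm, dir flips to −; running = −6314.2667
Stage 2 [93T→36T]: ω = 6314.2667×93/36 = 16311.8556 rpm, dir flips to +; running = +16311.8556
Stage 3 [66T→70T]: ω = 16311.8556×66/70 = 15379.7495 rpm, dir flips to −; running = −15379.7495
Stage 4 [70T→61T]: ω = 15379.7495×70/61 = 17648.8929 rpm, dir flips to +; running = +17648.8929
Stage 5 [61T→18T]: ω = 17648.8929×61/18 = 59810.1370 rpm, dir flips to −; running = −59810.1370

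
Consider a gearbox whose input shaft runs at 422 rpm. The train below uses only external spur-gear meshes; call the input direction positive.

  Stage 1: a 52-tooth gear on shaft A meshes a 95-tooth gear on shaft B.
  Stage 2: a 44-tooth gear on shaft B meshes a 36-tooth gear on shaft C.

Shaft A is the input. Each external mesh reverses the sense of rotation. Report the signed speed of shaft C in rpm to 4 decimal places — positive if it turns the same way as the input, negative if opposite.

+282.3205 rpm (same as input, |ω| = 282.3205 rpm)

Stage 1 [52T→95T]: ω = 422.0000×52/95 = 230.9895 rpm, dir flips to −; running = −230.9895
Stage 2 [44T→36T]: ω = 230.9895×44/36 = 282.3205 rpm, dir flips to +; running = +282.3205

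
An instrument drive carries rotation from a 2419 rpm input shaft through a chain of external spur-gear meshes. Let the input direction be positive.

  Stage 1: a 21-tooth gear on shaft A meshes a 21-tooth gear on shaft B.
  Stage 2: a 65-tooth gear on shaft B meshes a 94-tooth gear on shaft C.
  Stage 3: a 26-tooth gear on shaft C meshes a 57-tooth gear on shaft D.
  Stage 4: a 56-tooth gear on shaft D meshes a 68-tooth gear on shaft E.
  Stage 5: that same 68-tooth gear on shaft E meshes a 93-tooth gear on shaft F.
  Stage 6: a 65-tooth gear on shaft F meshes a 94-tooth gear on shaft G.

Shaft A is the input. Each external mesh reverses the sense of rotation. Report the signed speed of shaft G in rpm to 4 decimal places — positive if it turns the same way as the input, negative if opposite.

Stage 1 [21T→21T]: ω = 2419.0000×21/21 = 2419.0000 rpm, dir flips to −; running = −2419.0000
Stage 2 [65T→94T]: ω = 2419.0000×65/94 = 1672.7128 rpm, dir flips to +; running = +1672.7128
Stage 3 [26T→57T]: ω = 1672.7128×26/57 = 762.9918 rpm, dir flips to −; running = −762.9918
Stage 4 [56T→68T]: ω = 762.9918×56/68 = 628.3462 rpm, dir flips to +; running = +628.3462
Stage 5 [68T→93T]: ω = 628.3462×68/93 = 459.4359 rpm, dir flips to −; running = −459.4359
Stage 6 [65T→94T]: ω = 459.4359×65/94 = 317.6950 rpm, dir flips to +; running = +317.6950

+317.6950 rpm (same as input, |ω| = 317.6950 rpm)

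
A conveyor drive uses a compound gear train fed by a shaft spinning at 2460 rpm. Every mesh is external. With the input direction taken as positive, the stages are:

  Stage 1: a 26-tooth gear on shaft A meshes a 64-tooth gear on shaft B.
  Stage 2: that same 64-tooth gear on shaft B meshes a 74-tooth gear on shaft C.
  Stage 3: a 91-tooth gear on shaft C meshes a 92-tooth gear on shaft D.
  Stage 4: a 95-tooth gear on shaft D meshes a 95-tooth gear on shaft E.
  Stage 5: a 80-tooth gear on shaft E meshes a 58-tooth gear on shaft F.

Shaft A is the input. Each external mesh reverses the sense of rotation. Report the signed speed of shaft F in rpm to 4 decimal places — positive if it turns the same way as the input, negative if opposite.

-1179.2131 rpm (opposite to input, |ω| = 1179.2131 rpm)

Stage 1 [26T→64T]: ω = 2460.0000×26/64 = 999.3750 rpm, dir flips to −; running = −999.3750
Stage 2 [64T→74T]: ω = 999.3750×64/74 = 864.3243 rpm, dir flips to +; running = +864.3243
Stage 3 [91T→92T]: ω = 864.3243×91/92 = 854.9295 rpm, dir flips to −; running = −854.9295
Stage 4 [95T→95T]: ω = 854.9295×95/95 = 854.9295 rpm, dir flips to +; running = +854.9295
Stage 5 [80T→58T]: ω = 854.9295×80/58 = 1179.2131 rpm, dir flips to −; running = −1179.2131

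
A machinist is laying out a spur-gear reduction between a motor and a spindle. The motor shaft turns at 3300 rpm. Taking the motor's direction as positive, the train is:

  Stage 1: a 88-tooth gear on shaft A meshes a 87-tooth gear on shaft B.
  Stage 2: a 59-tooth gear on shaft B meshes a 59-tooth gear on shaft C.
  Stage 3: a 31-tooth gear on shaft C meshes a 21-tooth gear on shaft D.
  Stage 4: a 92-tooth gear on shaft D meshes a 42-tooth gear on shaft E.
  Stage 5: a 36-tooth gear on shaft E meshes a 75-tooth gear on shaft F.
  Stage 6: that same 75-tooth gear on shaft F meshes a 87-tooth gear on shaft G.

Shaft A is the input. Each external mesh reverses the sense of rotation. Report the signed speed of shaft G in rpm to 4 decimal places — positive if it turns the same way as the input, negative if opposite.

+4466.2347 rpm (same as input, |ω| = 4466.2347 rpm)

Stage 1 [88T→87T]: ω = 3300.0000×88/87 = 3337.9310 rpm, dir flips to −; running = −3337.9310
Stage 2 [59T→59T]: ω = 3337.9310×59/59 = 3337.9310 rpm, dir flips to +; running = +3337.9310
Stage 3 [31T→21T]: ω = 3337.9310×31/21 = 4927.4220 rpm, dir flips to −; running = −4927.4220
Stage 4 [92T→42T]: ω = 4927.4220×92/42 = 10793.4006 rpm, dir flips to +; running = +10793.4006
Stage 5 [36T→75T]: ω = 10793.4006×36/75 = 5180.8323 rpm, dir flips to −; running = −5180.8323
Stage 6 [75T→87T]: ω = 5180.8323×75/87 = 4466.2347 rpm, dir flips to +; running = +4466.2347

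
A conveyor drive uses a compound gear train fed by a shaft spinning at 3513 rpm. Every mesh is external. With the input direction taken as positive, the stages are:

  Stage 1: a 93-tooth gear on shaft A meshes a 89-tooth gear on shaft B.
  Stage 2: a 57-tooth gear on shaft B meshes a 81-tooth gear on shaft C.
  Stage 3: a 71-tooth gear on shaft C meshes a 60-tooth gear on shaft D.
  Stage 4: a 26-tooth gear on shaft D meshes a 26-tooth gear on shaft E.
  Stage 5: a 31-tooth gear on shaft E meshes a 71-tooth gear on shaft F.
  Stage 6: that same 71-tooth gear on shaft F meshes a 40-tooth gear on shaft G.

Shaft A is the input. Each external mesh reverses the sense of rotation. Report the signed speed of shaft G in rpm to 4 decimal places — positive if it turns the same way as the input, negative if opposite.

Stage 1 [93T→89T]: ω = 3513.0000×93/89 = 3670.8876 rpm, dir flips to −; running = −3670.8876
Stage 2 [57T→81T]: ω = 3670.8876×57/81 = 2583.2172 rpm, dir flips to +; running = +2583.2172
Stage 3 [71T→60T]: ω = 2583.2172×71/60 = 3056.8071 rpm, dir flips to −; running = −3056.8071
Stage 4 [26T→26T]: ω = 3056.8071×26/26 = 3056.8071 rpm, dir flips to +; running = +3056.8071
Stage 5 [31T→71T]: ω = 3056.8071×31/71 = 1334.6622 rpm, dir flips to −; running = −1334.6622
Stage 6 [71T→40T]: ω = 1334.6622×71/40 = 2369.0255 rpm, dir flips to +; running = +2369.0255

+2369.0255 rpm (same as input, |ω| = 2369.0255 rpm)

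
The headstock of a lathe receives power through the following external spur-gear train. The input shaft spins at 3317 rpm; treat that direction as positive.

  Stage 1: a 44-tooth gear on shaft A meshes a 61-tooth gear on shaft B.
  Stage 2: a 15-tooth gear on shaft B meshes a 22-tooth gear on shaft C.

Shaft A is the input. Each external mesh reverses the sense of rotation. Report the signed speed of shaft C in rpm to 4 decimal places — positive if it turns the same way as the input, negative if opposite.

Stage 1 [44T→61T]: ω = 3317.0000×44/61 = 2392.5902 rpm, dir flips to −; running = −2392.5902
Stage 2 [15T→22T]: ω = 2392.5902×15/22 = 1631.3115 rpm, dir flips to +; running = +1631.3115

+1631.3115 rpm (same as input, |ω| = 1631.3115 rpm)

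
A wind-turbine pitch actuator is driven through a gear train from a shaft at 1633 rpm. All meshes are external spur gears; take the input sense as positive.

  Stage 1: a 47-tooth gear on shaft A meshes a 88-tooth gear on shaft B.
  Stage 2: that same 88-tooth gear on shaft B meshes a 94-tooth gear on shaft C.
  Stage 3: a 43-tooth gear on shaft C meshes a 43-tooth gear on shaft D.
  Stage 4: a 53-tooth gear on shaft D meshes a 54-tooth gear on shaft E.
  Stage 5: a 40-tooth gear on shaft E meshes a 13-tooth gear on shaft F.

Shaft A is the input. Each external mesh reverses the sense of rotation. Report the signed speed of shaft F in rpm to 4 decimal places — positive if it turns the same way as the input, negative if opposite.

Stage 1 [47T→88T]: ω = 1633.0000×47/88 = 872.1705 rpm, dir flips to −; running = −872.1705
Stage 2 [88T→94T]: ω = 872.1705×88/94 = 816.5000 rpm, dir flips to +; running = +816.5000
Stage 3 [43T→43T]: ω = 816.5000×43/43 = 816.5000 rpm, dir flips to −; running = −816.5000
Stage 4 [53T→54T]: ω = 816.5000×53/54 = 801.3796 rpm, dir flips to +; running = +801.3796
Stage 5 [40T→13T]: ω = 801.3796×40/13 = 2465.7835 rpm, dir flips to −; running = −2465.7835

-2465.7835 rpm (opposite to input, |ω| = 2465.7835 rpm)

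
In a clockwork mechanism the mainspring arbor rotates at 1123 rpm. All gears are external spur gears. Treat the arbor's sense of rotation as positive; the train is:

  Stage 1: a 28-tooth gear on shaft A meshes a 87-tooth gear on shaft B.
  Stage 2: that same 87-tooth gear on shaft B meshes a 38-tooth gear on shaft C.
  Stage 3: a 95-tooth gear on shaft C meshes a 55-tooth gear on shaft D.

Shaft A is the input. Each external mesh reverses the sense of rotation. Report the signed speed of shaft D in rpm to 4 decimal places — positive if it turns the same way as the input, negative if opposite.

-1429.2727 rpm (opposite to input, |ω| = 1429.2727 rpm)

Stage 1 [28T→87T]: ω = 1123.0000×28/87 = 361.4253 rpm, dir flips to −; running = −361.4253
Stage 2 [87T→38T]: ω = 361.4253×87/38 = 827.4737 rpm, dir flips to +; running = +827.4737
Stage 3 [95T→55T]: ω = 827.4737×95/55 = 1429.2727 rpm, dir flips to −; running = −1429.2727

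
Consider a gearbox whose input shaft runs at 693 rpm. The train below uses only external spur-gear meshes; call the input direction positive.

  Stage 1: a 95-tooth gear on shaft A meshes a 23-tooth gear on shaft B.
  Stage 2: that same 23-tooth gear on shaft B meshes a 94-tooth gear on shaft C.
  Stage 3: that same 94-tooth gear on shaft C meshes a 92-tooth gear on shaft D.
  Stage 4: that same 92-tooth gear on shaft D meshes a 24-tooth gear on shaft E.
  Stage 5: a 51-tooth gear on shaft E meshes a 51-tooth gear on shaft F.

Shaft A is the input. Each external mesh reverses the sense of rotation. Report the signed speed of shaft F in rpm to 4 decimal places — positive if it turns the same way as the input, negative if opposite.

-2743.1250 rpm (opposite to input, |ω| = 2743.1250 rpm)

Stage 1 [95T→23T]: ω = 693.0000×95/23 = 2862.3913 rpm, dir flips to −; running = −2862.3913
Stage 2 [23T→94T]: ω = 2862.3913×23/94 = 700.3723 rpm, dir flips to +; running = +700.3723
Stage 3 [94T→92T]: ω = 700.3723×94/92 = 715.5978 rpm, dir flips to −; running = −715.5978
Stage 4 [92T→24T]: ω = 715.5978×92/24 = 2743.1250 rpm, dir flips to +; running = +2743.1250
Stage 5 [51T→51T]: ω = 2743.1250×51/51 = 2743.1250 rpm, dir flips to −; running = −2743.1250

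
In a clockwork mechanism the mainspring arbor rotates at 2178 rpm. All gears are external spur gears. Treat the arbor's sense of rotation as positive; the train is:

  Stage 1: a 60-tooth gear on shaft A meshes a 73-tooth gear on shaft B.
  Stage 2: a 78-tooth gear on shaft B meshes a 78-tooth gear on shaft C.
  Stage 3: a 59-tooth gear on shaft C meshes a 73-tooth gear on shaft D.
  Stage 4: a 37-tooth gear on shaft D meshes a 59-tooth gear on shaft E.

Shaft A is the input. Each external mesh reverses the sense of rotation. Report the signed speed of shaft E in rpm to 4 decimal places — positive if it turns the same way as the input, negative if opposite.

+907.3297 rpm (same as input, |ω| = 907.3297 rpm)

Stage 1 [60T→73T]: ω = 2178.0000×60/73 = 1790.1370 rpm, dir flips to −; running = −1790.1370
Stage 2 [78T→78T]: ω = 1790.1370×78/78 = 1790.1370 rpm, dir flips to +; running = +1790.1370
Stage 3 [59T→73T]: ω = 1790.1370×59/73 = 1446.8230 rpm, dir flips to −; running = −1446.8230
Stage 4 [37T→59T]: ω = 1446.8230×37/59 = 907.3297 rpm, dir flips to +; running = +907.3297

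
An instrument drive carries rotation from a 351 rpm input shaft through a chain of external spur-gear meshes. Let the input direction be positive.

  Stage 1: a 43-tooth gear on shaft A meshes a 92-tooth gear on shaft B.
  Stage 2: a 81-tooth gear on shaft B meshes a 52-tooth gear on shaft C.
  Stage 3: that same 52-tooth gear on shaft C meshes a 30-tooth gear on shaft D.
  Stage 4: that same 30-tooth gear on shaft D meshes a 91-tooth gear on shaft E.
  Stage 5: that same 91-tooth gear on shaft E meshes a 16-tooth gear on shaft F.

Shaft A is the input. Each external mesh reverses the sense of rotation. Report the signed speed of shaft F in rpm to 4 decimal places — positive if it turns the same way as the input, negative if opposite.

-830.5251 rpm (opposite to input, |ω| = 830.5251 rpm)

Stage 1 [43T→92T]: ω = 351.0000×43/92 = 164.0543 rpm, dir flips to −; running = −164.0543
Stage 2 [81T→52T]: ω = 164.0543×81/52 = 255.5462 rpm, dir flips to +; running = +255.5462
Stage 3 [52T→30T]: ω = 255.5462×52/30 = 442.9467 rpm, dir flips to −; running = −442.9467
Stage 4 [30T→91T]: ω = 442.9467×30/91 = 146.0264 rpm, dir flips to +; running = +146.0264
Stage 5 [91T→16T]: ω = 146.0264×91/16 = 830.5251 rpm, dir flips to −; running = −830.5251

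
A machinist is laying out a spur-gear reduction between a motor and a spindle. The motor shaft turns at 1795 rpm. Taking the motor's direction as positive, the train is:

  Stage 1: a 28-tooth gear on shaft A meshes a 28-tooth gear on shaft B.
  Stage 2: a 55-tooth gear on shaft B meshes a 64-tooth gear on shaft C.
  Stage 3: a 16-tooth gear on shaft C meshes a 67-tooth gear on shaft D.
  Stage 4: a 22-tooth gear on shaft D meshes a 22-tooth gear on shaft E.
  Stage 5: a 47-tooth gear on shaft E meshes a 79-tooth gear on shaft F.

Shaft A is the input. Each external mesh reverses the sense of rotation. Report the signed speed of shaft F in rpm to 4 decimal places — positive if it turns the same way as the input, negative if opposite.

-219.1609 rpm (opposite to input, |ω| = 219.1609 rpm)

Stage 1 [28T→28T]: ω = 1795.0000×28/28 = 1795.0000 rpm, dir flips to −; running = −1795.0000
Stage 2 [55T→64T]: ω = 1795.0000×55/64 = 1542.5781 rpm, dir flips to +; running = +1542.5781
Stage 3 [16T→67T]: ω = 1542.5781×16/67 = 368.3769 rpm, dir flips to −; running = −368.3769
Stage 4 [22T→22T]: ω = 368.3769×22/22 = 368.3769 rpm, dir flips to +; running = +368.3769
Stage 5 [47T→79T]: ω = 368.3769×47/79 = 219.1609 rpm, dir flips to −; running = −219.1609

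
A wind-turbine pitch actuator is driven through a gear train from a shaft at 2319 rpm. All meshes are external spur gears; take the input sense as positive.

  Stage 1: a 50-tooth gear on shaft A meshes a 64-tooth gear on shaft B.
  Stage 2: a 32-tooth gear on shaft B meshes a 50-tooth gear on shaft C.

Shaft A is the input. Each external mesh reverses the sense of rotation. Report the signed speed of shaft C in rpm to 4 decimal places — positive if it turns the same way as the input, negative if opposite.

Stage 1 [50T→64T]: ω = 2319.0000×50/64 = 1811.7188 rpm, dir flips to −; running = −1811.7188
Stage 2 [32T→50T]: ω = 1811.7188×32/50 = 1159.5000 rpm, dir flips to +; running = +1159.5000

+1159.5000 rpm (same as input, |ω| = 1159.5000 rpm)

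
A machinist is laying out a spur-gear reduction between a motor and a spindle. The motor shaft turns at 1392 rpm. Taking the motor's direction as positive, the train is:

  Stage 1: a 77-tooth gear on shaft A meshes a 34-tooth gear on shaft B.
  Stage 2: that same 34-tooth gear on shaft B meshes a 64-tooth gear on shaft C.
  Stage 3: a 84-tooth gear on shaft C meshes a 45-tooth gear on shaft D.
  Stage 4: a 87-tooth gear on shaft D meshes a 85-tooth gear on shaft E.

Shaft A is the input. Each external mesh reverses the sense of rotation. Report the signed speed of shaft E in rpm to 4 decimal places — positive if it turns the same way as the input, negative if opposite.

Stage 1 [77T→34T]: ω = 1392.0000×77/34 = 3152.4706 rpm, dir flips to −; running = −3152.4706
Stage 2 [34T→64T]: ω = 3152.4706×34/64 = 1674.7500 rpm, dir flips to +; running = +1674.7500
Stage 3 [84T→45T]: ω = 1674.7500×84/45 = 3126.2000 rpm, dir flips to −; running = −3126.2000
Stage 4 [87T→85T]: ω = 3126.2000×87/85 = 3199.7576 rpm, dir flips to +; running = +3199.7576

+3199.7576 rpm (same as input, |ω| = 3199.7576 rpm)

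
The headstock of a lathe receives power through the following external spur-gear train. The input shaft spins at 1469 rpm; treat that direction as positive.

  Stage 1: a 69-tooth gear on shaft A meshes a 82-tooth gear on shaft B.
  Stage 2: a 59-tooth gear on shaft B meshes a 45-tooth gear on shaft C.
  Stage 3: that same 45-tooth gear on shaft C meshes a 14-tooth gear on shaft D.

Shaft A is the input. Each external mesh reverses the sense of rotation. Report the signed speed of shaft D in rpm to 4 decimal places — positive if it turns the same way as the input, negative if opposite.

Stage 1 [69T→82T]: ω = 1469.0000×69/82 = 1236.1098 rpm, dir flips to −; running = −1236.1098
Stage 2 [59T→45T]: ω = 1236.1098×59/45 = 1620.6772 rpm, dir flips to +; running = +1620.6772
Stage 3 [45T→14T]: ω = 1620.6772×45/14 = 5209.3197 rpm, dir flips to −; running = −5209.3197

-5209.3197 rpm (opposite to input, |ω| = 5209.3197 rpm)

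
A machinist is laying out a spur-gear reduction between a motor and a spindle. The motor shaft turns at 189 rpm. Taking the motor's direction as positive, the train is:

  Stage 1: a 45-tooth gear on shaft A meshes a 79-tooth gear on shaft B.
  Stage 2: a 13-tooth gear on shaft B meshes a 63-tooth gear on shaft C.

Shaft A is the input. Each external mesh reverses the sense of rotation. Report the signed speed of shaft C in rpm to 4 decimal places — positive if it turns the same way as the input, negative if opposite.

+22.2152 rpm (same as input, |ω| = 22.2152 rpm)

Stage 1 [45T→79T]: ω = 189.0000×45/79 = 107.6582 rpm, dir flips to −; running = −107.6582
Stage 2 [13T→63T]: ω = 107.6582×13/63 = 22.2152 rpm, dir flips to +; running = +22.2152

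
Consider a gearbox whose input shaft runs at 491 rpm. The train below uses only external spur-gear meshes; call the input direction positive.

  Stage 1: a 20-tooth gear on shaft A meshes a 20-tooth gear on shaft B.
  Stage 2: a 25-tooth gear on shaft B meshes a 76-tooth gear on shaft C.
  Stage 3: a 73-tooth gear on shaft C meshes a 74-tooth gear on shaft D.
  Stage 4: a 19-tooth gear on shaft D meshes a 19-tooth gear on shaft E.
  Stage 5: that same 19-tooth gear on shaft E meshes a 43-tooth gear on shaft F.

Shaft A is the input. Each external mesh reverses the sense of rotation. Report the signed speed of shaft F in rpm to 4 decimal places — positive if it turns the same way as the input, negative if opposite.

Stage 1 [20T→20T]: ω = 491.0000×20/20 = 491.0000 rpm, dir flips to −; running = −491.0000
Stage 2 [25T→76T]: ω = 491.0000×25/76 = 161.5132 rpm, dir flips to +; running = +161.5132
Stage 3 [73T→74T]: ω = 161.5132×73/74 = 159.3305 rpm, dir flips to −; running = −159.3305
Stage 4 [19T→19T]: ω = 159.3305×19/19 = 159.3305 rpm, dir flips to +; running = +159.3305
Stage 5 [19T→43T]: ω = 159.3305×19/43 = 70.4019 rpm, dir flips to −; running = −70.4019

-70.4019 rpm (opposite to input, |ω| = 70.4019 rpm)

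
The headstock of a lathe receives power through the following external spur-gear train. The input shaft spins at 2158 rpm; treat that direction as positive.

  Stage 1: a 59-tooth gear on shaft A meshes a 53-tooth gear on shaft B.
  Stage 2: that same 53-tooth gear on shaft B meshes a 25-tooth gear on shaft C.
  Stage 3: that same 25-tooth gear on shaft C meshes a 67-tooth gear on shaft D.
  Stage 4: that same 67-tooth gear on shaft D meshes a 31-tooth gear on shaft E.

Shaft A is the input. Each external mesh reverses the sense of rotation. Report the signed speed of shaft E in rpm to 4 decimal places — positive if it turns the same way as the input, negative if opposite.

+4107.1613 rpm (same as input, |ω| = 4107.1613 rpm)

Stage 1 [59T→53T]: ω = 2158.0000×59/53 = 2402.3019 rpm, dir flips to −; running = −2402.3019
Stage 2 [53T→25T]: ω = 2402.3019×53/25 = 5092.8800 rpm, dir flips to +; running = +5092.8800
Stage 3 [25T→67T]: ω = 5092.8800×25/67 = 1900.3284 rpm, dir flips to −; running = −1900.3284
Stage 4 [67T→31T]: ω = 1900.3284×67/31 = 4107.1613 rpm, dir flips to +; running = +4107.1613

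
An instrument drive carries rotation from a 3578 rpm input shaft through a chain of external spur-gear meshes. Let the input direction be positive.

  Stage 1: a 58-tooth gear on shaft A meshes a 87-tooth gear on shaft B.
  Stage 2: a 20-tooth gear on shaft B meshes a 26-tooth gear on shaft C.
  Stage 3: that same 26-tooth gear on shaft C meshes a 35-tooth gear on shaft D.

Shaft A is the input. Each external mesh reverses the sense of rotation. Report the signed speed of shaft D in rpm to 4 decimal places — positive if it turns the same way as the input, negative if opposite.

-1363.0476 rpm (opposite to input, |ω| = 1363.0476 rpm)

Stage 1 [58T→87T]: ω = 3578.0000×58/87 = 2385.3333 rpm, dir flips to −; running = −2385.3333
Stage 2 [20T→26T]: ω = 2385.3333×20/26 = 1834.8718 rpm, dir flips to +; running = +1834.8718
Stage 3 [26T→35T]: ω = 1834.8718×26/35 = 1363.0476 rpm, dir flips to −; running = −1363.0476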